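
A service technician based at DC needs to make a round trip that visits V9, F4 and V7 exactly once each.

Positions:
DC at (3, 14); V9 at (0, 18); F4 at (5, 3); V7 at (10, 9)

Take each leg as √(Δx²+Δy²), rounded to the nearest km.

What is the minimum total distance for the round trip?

37 km — the shortest possible round trip.

With 3 stops there are 3!/2 = 3 distinct round trips (a route and its reverse cost the same).
DC-V9-F4-V7-DC: 5+16+8+9 = 38
DC-V9-V7-F4-DC: 5+13+8+11 = 37
DC-F4-V9-V7-DC: 11+16+13+9 = 49
The minimum is 37.
One optimal route: DC → V9 → V7 → F4 → DC (or its reverse).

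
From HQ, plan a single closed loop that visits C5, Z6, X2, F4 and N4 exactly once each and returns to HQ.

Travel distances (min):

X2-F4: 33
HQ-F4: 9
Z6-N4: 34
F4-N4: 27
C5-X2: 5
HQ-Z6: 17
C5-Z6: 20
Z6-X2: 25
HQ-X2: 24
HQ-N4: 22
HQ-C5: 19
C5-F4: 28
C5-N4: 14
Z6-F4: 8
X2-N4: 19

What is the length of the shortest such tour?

83 min — the shortest possible round trip.

There are 60 distinct closed tours to check (reversals are equivalent).
HQ - C5 - Z6 - X2 - F4 - N4 - HQ: 19+20+25+33+27+22 = 146
HQ - C5 - Z6 - X2 - N4 - F4 - HQ: 19+20+25+19+27+9 = 119
HQ - C5 - Z6 - F4 - X2 - N4 - HQ: 19+20+8+33+19+22 = 121
HQ - C5 - Z6 - F4 - N4 - X2 - HQ: 19+20+8+27+19+24 = 117
HQ - C5 - Z6 - N4 - X2 - F4 - HQ: 19+20+34+19+33+9 = 134
HQ - C5 - Z6 - N4 - F4 - X2 - HQ: 19+20+34+27+33+24 = 157
HQ - C5 - X2 - Z6 - F4 - N4 - HQ: 19+5+25+8+27+22 = 106
HQ - C5 - X2 - Z6 - N4 - F4 - HQ: 19+5+25+34+27+9 = 119
HQ - C5 - X2 - F4 - Z6 - N4 - HQ: 19+5+33+8+34+22 = 121
HQ - C5 - X2 - F4 - N4 - Z6 - HQ: 19+5+33+27+34+17 = 135
HQ - C5 - X2 - N4 - Z6 - F4 - HQ: 19+5+19+34+8+9 = 94
HQ - C5 - X2 - N4 - F4 - Z6 - HQ: 19+5+19+27+8+17 = 95
HQ - C5 - F4 - Z6 - X2 - N4 - HQ: 19+28+8+25+19+22 = 121
HQ - C5 - F4 - Z6 - N4 - X2 - HQ: 19+28+8+34+19+24 = 132
… (46 more)
HQ - F4 - Z6 - C5 - X2 - N4 - HQ: 9+8+20+5+19+22 = 83  ← best
The minimum is 83.
One optimal route: HQ → F4 → Z6 → C5 → X2 → N4 → HQ (or its reverse).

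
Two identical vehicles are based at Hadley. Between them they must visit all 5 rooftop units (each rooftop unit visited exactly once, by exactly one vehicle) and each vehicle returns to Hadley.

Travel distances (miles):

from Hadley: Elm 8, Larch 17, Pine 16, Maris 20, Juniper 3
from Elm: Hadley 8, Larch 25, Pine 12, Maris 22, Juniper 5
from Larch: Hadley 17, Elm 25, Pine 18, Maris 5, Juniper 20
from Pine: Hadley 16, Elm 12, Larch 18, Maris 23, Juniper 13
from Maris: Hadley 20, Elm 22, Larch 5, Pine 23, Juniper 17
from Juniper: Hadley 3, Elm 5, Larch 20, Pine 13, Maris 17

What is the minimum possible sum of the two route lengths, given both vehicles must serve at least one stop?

69 miles — the smallest possible combined total.

Try each way of splitting the stops between the two vehicles (each non-empty) and, for each split, find the best tour for each vehicle:
  {Elm} + {Larch, Pine, Maris, Juniper}: 16 + 59 = 75
  {Larch} + {Elm, Pine, Maris, Juniper}: 34 + 63 = 97
  {Elm, Larch} + {Pine, Maris, Juniper}: 50 + 59 = 109
  {Pine} + {Elm, Larch, Maris, Juniper}: 32 + 52 = 84
  {Elm, Pine} + {Larch, Maris, Juniper}: 36 + 42 = 78
  {Larch, Pine} + {Elm, Maris, Juniper}: 51 + 50 = 101
  … (15 splits in total)
  {Elm, Larch, Pine, Maris} + {Juniper}: 63 + 6 = 69  ← best
Best: vehicle 1 Hadley → Elm → Pine → Larch → Maris → Hadley = 63; vehicle 2 Hadley → Juniper → Hadley = 6; combined 69.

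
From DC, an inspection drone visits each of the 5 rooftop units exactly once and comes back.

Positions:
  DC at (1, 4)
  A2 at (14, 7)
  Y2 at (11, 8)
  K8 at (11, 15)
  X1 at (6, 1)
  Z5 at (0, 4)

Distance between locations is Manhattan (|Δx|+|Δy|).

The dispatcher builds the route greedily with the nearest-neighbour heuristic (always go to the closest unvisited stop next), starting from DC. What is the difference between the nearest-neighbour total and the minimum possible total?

Excess over optimum: 2.

From DC: Z5=1, X1=8, Y2=14, A2=16, K8=21 → choose Z5 (1).
From Z5: X1=9, Y2=15, A2=17, K8=22 → choose X1 (9).
From X1: Y2=12, A2=14, K8=19 → choose Y2 (12).
From Y2: A2=4, K8=7 → choose A2 (4).
From A2: K8=11 → choose K8 (11).
NN route DC → Z5 → X1 → Y2 → A2 → K8 → DC costs 58.
Optimal: DC → A2 → Y2 → K8 → X1 → Z5 → DC costs 56 (by enumerating all 60 distinct tours).
Excess = 58 − 56 = 2.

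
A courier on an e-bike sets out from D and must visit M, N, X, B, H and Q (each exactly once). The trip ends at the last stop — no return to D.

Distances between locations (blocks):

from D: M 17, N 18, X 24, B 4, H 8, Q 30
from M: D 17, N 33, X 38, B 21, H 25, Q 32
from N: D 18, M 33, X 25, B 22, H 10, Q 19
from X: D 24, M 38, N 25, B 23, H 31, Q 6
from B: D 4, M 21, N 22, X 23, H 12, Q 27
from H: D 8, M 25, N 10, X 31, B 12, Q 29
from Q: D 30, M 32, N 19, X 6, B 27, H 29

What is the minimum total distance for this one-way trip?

Minimum one-way distance = 85 blocks.

There are 6! = 720 possible orderings.
D→M→N→X→B→H→Q: 17+33+25+23+12+29 = 139
D→M→N→X→B→Q→H: 17+33+25+23+27+29 = 154
D→M→N→X→H→B→Q: 17+33+25+31+12+27 = 145
D→M→N→X→H→Q→B: 17+33+25+31+29+27 = 162
D→M→N→X→Q→B→H: 17+33+25+6+27+12 = 120
D→M→N→X→Q→H→B: 17+33+25+6+29+12 = 122
D→M→N→B→X→H→Q: 17+33+22+23+31+29 = 155
D→M→N→B→X→Q→H: 17+33+22+23+6+29 = 130
… (712 more)
D→M→B→H→N→Q→X: 17+21+12+10+19+6 = 85  ← best
The minimum is 85.
One shortest path: D → M → B → H → N → Q → X.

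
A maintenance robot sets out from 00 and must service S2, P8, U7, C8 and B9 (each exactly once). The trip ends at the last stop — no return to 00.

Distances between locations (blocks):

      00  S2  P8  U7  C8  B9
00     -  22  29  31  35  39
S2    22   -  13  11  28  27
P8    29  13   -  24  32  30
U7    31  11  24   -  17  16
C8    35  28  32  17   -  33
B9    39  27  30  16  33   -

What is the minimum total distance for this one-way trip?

Shortest open route: 98 blocks.

There are 5! = 120 possible orderings.
00→S2→P8→U7→C8→B9: 22+13+24+17+33 = 109
00→S2→P8→U7→B9→C8: 22+13+24+16+33 = 108
00→S2→P8→C8→U7→B9: 22+13+32+17+16 = 100
00→S2→P8→C8→B9→U7: 22+13+32+33+16 = 116
00→S2→P8→B9→U7→C8: 22+13+30+16+17 = 98
00→S2→P8→B9→C8→U7: 22+13+30+33+17 = 115
00→S2→U7→P8→C8→B9: 22+11+24+32+33 = 122
00→S2→U7→P8→B9→C8: 22+11+24+30+33 = 120
00→S2→U7→C8→P8→B9: 22+11+17+32+30 = 112
00→S2→U7→C8→B9→P8: 22+11+17+33+30 = 113
00→S2→U7→B9→P8→C8: 22+11+16+30+32 = 111
00→S2→U7→B9→C8→P8: 22+11+16+33+32 = 114
00→S2→C8→P8→U7→B9: 22+28+32+24+16 = 122
00→S2→C8→P8→B9→U7: 22+28+32+30+16 = 128
… (106 more)
The minimum is 98.
One shortest path: 00 → S2 → P8 → B9 → U7 → C8.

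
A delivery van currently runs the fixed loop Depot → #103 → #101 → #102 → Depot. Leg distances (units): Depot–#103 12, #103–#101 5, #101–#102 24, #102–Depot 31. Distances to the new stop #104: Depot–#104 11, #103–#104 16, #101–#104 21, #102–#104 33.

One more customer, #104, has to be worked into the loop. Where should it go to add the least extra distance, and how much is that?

+13 — insert #104 between #102 and Depot.

Insertion cost between consecutive stops i–j is d(i,#104) + d(#104,j) − d(i,j):
  between Depot and #103: 11 + 16 − 12 = 15
  between #103 and #101: 16 + 21 − 5 = 32
  between #101 and #102: 21 + 33 − 24 = 30
  between #102 and Depot: 33 + 11 − 31 = 13
Cheapest insertion is between #102 and Depot, adding 13.
New total = 72 + 13 = 85.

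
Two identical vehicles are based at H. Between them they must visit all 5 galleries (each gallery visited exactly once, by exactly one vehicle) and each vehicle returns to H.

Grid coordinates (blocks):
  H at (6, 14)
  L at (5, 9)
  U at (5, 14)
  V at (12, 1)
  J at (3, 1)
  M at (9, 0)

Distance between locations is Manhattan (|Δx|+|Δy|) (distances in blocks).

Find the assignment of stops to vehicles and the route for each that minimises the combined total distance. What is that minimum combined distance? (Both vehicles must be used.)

There are 2^4 − 1 = 15 ways to divide the 5 stops into two non-empty groups. For each, the best each vehicle can do is its own shortest tour through its group:
  {L} + {U, V, J, M}: 12 + 46 = 58
  {U} + {L, V, J, M}: 2 + 46 = 48
  {L, U} + {V, J, M}: 12 + 46 = 58
  {V} + {L, U, J, M}: 38 + 40 = 78
  {L, V} + {U, J, M}: 40 + 40 = 80
  {U, V} + {L, J, M}: 40 + 40 = 80
  … (15 splits in total)
Best: vehicle 1 H → U → H = 2; vehicle 2 H → L → J → V → M → H = 46; combined 48.

Minimum combined distance: 48 blocks.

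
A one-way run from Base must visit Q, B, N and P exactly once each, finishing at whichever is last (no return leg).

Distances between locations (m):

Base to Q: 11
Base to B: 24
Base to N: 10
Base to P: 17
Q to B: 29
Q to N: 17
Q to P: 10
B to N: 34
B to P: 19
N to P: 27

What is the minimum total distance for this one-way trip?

There are 4! = 24 possible orderings.
Base→Q→B→N→P: 11+29+34+27 = 101
Base→Q→B→P→N: 11+29+19+27 = 86
Base→Q→N→B→P: 11+17+34+19 = 81
Base→Q→N→P→B: 11+17+27+19 = 74
Base→Q→P→B→N: 11+10+19+34 = 74
Base→Q→P→N→B: 11+10+27+34 = 82
Base→B→Q→N→P: 24+29+17+27 = 97
Base→B→Q→P→N: 24+29+10+27 = 90
Base→B→N→Q→P: 24+34+17+10 = 85
Base→B→N→P→Q: 24+34+27+10 = 95
Base→B→P→Q→N: 24+19+10+17 = 70
Base→B→P→N→Q: 24+19+27+17 = 87
Base→N→Q→B→P: 10+17+29+19 = 75
Base→N→Q→P→B: 10+17+10+19 = 56
… (10 more)
The minimum is 56.
One shortest path: Base → N → Q → P → B.

Shortest open route: 56 m.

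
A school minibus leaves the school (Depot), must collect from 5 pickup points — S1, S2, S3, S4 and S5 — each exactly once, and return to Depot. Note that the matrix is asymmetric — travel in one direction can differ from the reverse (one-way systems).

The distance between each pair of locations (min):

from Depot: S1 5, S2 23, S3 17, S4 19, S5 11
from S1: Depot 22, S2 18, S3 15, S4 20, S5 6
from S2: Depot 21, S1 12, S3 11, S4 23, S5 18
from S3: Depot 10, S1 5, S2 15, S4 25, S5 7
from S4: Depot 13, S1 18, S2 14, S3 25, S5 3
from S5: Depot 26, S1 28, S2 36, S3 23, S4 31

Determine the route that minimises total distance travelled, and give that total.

Depot→S1→S2→S3→S4→S5→Depot: 5+18+11+25+3+26 = 88
Depot→S1→S2→S3→S5→S4→Depot: 5+18+11+7+31+13 = 85
Depot→S1→S2→S4→S3→S5→Depot: 5+18+23+25+7+26 = 104
Depot→S1→S2→S4→S5→S3→Depot: 5+18+23+3+23+10 = 82
Depot→S1→S2→S5→S3→S4→Depot: 5+18+18+23+25+13 = 102
Depot→S1→S2→S5→S4→S3→Depot: 5+18+18+31+25+10 = 107
Depot→S1→S3→S2→S4→S5→Depot: 5+15+15+23+3+26 = 87
Depot→S1→S3→S2→S5→S4→Depot: 5+15+15+18+31+13 = 97
Depot→S1→S3→S4→S2→S5→Depot: 5+15+25+14+18+26 = 103
Depot→S1→S3→S4→S5→S2→Depot: 5+15+25+3+36+21 = 105
Depot→S1→S3→S5→S2→S4→Depot: 5+15+7+36+23+13 = 99
Depot→S1→S3→S5→S4→S2→Depot: 5+15+7+31+14+21 = 93
Depot→S1→S4→S2→S3→S5→Depot: 5+20+14+11+7+26 = 83
Depot→S1→S4→S2→S5→S3→Depot: 5+20+14+18+23+10 = 90
… (106 more)
Depot→S1→S5→S4→S2→S3→Depot: 5+6+31+14+11+10 = 77  ← best
The minimum is 77.
One optimal route: Depot → S1 → S5 → S4 → S2 → S3 → Depot.

77 min — the shortest possible round trip.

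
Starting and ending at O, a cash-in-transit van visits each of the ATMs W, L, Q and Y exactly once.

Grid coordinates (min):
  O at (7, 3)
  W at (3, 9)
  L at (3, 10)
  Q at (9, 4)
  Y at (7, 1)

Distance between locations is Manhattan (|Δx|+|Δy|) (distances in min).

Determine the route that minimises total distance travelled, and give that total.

30 min — the shortest possible round trip.

O → W → L → Q → Y → O: 10+1+12+5+2 = 30
O → W → L → Y → Q → O: 10+1+13+5+3 = 32
O → W → Q → L → Y → O: 10+11+12+13+2 = 48
O → W → Q → Y → L → O: 10+11+5+13+11 = 50
O → W → Y → L → Q → O: 10+12+13+12+3 = 50
O → W → Y → Q → L → O: 10+12+5+12+11 = 50
O → L → W → Q → Y → O: 11+1+11+5+2 = 30
O → L → W → Y → Q → O: 11+1+12+5+3 = 32
O → L → Q → W → Y → O: 11+12+11+12+2 = 48
O → L → Y → W → Q → O: 11+13+12+11+3 = 50
O → Q → W → L → Y → O: 3+11+1+13+2 = 30
O → Q → L → W → Y → O: 3+12+1+12+2 = 30
The minimum is 30.
One optimal route: O → W → L → Q → Y → O (or its reverse).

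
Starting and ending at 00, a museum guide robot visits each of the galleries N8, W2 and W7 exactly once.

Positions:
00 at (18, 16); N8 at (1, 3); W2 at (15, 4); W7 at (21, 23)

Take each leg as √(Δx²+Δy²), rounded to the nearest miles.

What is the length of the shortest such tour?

Minimum total distance: 62 miles.

With 3 stops there are 3!/2 = 3 distinct round trips (a route and its reverse cost the same).
00→N8→W2→W7→00: 21+14+20+8 = 63
00→N8→W7→W2→00: 21+28+20+12 = 81
00→W2→N8→W7→00: 12+14+28+8 = 62
The minimum is 62.
One optimal route: 00 → W2 → N8 → W7 → 00 (or its reverse).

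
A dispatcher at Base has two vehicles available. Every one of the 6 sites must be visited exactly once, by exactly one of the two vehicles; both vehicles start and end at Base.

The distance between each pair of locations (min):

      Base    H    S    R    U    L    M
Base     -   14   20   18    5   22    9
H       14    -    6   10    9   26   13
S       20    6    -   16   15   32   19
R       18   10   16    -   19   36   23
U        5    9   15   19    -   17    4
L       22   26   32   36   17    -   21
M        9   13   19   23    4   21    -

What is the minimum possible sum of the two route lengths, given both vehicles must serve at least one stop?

Check every non-empty split of the stops between the two vehicles; for each half take its own optimal tour:
  {H} + {S, R, U, L, M}: 28 + 96 = 124
  {S} + {H, R, U, L, M}: 40 + 84 = 124
  {H, S} + {R, U, L, M}: 40 + 84 = 124
  {R} + {H, S, U, L, M}: 36 + 82 = 118
  {H, R} + {S, U, L, M}: 42 + 82 = 124
  {S, R} + {H, U, L, M}: 54 + 70 = 124
  … (31 splits in total)
  {H, S, R} + {U, L, M}: 54 + 52 = 106  ← best
Best: vehicle 1 Base → H → S → R → Base = 54; vehicle 2 Base → U → L → M → Base = 52; combined 106.

Minimum combined distance: 106 min.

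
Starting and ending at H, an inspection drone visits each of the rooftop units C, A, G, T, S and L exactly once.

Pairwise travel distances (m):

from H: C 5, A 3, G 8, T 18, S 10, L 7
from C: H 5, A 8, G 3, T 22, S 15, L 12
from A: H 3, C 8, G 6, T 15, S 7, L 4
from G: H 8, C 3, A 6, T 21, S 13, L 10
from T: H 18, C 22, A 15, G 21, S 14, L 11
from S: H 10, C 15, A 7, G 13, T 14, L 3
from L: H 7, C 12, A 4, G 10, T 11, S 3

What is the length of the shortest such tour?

Shortest round trip = 53 m.

With 6 stops there are 6!/2 = 360 distinct round trips (a route and its reverse cost the same).
H→C→A→G→T→S→L→H: 5+8+6+21+14+3+7 = 64
H→C→A→G→T→L→S→H: 5+8+6+21+11+3+10 = 64
H→C→A→G→S→T→L→H: 5+8+6+13+14+11+7 = 64
H→C→A→G→S→L→T→H: 5+8+6+13+3+11+18 = 64
H→C→A→G→L→T→S→H: 5+8+6+10+11+14+10 = 64
H→C→A→G→L→S→T→H: 5+8+6+10+3+14+18 = 64
H→C→A→T→G→S→L→H: 5+8+15+21+13+3+7 = 72
H→C→A→T→G→L→S→H: 5+8+15+21+10+3+10 = 72
… (352 more)
H→C→G→A→T→S→L→H: 5+3+6+15+14+3+7 = 53  ← best
The minimum is 53.
One optimal route: H → C → G → A → T → S → L → H (or its reverse).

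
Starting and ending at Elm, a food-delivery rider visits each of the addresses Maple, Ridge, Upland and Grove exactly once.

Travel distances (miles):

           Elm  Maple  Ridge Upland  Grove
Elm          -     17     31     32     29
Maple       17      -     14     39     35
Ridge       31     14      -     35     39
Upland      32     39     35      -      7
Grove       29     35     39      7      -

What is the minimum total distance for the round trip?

With 4 stops there are 4!/2 = 12 distinct round trips (a route and its reverse cost the same).
Elm→Maple→Ridge→Upland→Grove→Elm: 17+14+35+7+29 = 102
Elm→Maple→Ridge→Grove→Upland→Elm: 17+14+39+7+32 = 109
Elm→Maple→Upland→Ridge→Grove→Elm: 17+39+35+39+29 = 159
Elm→Maple→Upland→Grove→Ridge→Elm: 17+39+7+39+31 = 133
Elm→Maple→Grove→Ridge→Upland→Elm: 17+35+39+35+32 = 158
Elm→Maple→Grove→Upland→Ridge→Elm: 17+35+7+35+31 = 125
Elm→Ridge→Maple→Upland→Grove→Elm: 31+14+39+7+29 = 120
Elm→Ridge→Maple→Grove→Upland→Elm: 31+14+35+7+32 = 119
Elm→Ridge→Upland→Maple→Grove→Elm: 31+35+39+35+29 = 169
Elm→Ridge→Grove→Maple→Upland→Elm: 31+39+35+39+32 = 176
Elm→Upland→Maple→Ridge→Grove→Elm: 32+39+14+39+29 = 153
Elm→Upland→Ridge→Maple→Grove→Elm: 32+35+14+35+29 = 145
The minimum is 102.
One optimal route: Elm → Maple → Ridge → Upland → Grove → Elm (or its reverse).

102 miles — the shortest possible round trip.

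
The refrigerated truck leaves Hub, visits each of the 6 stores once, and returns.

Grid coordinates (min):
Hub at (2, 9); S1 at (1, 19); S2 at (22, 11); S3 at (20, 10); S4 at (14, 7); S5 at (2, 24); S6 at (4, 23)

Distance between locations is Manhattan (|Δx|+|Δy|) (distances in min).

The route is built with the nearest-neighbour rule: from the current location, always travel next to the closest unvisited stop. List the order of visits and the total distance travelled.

From Hub: distances to unvisited — S1=11, S4=14, S5=15, S6=16, S3=19, S2=22. Nearest is S1 (11).
From S1: distances to unvisited — S5=6, S6=7, S4=25, S3=28, S2=29. Nearest is S5 (6).
From S5: distances to unvisited — S6=3, S4=29, S3=32, S2=33. Nearest is S6 (3).
From S6: distances to unvisited — S4=26, S3=29, S2=30. Nearest is S4 (26).
From S4: distances to unvisited — S3=9, S2=12. Nearest is S3 (9).
From S3: distances to unvisited — S2=3. Nearest is S2 (3).
Return S2→Hub: 22.
Total = 11 + 6 + 3 + 26 + 9 + 3 + 22 = 80.

Nearest-neighbour total = 80 min; route Hub → S1 → S5 → S6 → S4 → S3 → S2 → Hub.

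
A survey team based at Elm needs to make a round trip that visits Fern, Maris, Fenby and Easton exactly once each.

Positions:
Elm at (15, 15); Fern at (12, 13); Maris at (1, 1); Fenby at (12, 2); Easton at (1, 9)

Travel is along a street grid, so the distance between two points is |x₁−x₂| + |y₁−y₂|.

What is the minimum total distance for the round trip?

56 — the shortest possible round trip.

There are 12 distinct closed tours to check (reversals are equivalent).
Elm-Fern-Maris-Fenby-Easton-Elm: 5+23+12+18+20 = 78
Elm-Fern-Maris-Easton-Fenby-Elm: 5+23+8+18+16 = 70
Elm-Fern-Fenby-Maris-Easton-Elm: 5+11+12+8+20 = 56
Elm-Fern-Fenby-Easton-Maris-Elm: 5+11+18+8+28 = 70
Elm-Fern-Easton-Maris-Fenby-Elm: 5+15+8+12+16 = 56
Elm-Fern-Easton-Fenby-Maris-Elm: 5+15+18+12+28 = 78
Elm-Maris-Fern-Fenby-Easton-Elm: 28+23+11+18+20 = 100
Elm-Maris-Fern-Easton-Fenby-Elm: 28+23+15+18+16 = 100
Elm-Maris-Fenby-Fern-Easton-Elm: 28+12+11+15+20 = 86
Elm-Maris-Easton-Fern-Fenby-Elm: 28+8+15+11+16 = 78
Elm-Fenby-Fern-Maris-Easton-Elm: 16+11+23+8+20 = 78
Elm-Fenby-Maris-Fern-Easton-Elm: 16+12+23+15+20 = 86
The minimum is 56.
One optimal route: Elm → Fern → Fenby → Maris → Easton → Elm (or its reverse).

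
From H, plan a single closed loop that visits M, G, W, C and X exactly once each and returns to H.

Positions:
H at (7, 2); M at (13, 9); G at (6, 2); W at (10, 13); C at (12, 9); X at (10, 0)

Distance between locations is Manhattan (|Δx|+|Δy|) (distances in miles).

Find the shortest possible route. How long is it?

Shortest round trip = 40 miles.

There are 60 distinct closed tours to check (reversals are equivalent).
H - M - G - W - C - X - H: 13+14+15+6+11+5 = 64
H - M - G - W - X - C - H: 13+14+15+13+11+12 = 78
H - M - G - C - W - X - H: 13+14+13+6+13+5 = 64
H - M - G - C - X - W - H: 13+14+13+11+13+14 = 78
H - M - G - X - W - C - H: 13+14+6+13+6+12 = 64
H - M - G - X - C - W - H: 13+14+6+11+6+14 = 64
H - M - W - G - C - X - H: 13+7+15+13+11+5 = 64
H - M - W - G - X - C - H: 13+7+15+6+11+12 = 64
H - M - W - C - G - X - H: 13+7+6+13+6+5 = 50
H - M - W - C - X - G - H: 13+7+6+11+6+1 = 44
H - M - W - X - G - C - H: 13+7+13+6+13+12 = 64
H - M - W - X - C - G - H: 13+7+13+11+13+1 = 58
H - M - C - G - W - X - H: 13+1+13+15+13+5 = 60
H - M - C - G - X - W - H: 13+1+13+6+13+14 = 60
… (46 more)
H - M - C - W - X - G - H: 13+1+6+13+6+1 = 40  ← best
The minimum is 40.
One optimal route: H → M → C → W → X → G → H (or its reverse).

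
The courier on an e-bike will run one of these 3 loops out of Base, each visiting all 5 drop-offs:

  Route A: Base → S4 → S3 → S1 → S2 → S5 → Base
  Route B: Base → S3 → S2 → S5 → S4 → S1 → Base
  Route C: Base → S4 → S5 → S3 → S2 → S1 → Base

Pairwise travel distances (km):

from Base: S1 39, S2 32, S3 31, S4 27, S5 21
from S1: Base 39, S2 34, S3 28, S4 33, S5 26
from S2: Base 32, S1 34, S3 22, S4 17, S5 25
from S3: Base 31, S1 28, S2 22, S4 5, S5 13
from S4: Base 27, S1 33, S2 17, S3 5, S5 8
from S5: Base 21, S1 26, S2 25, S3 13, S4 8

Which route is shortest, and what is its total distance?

Shortest is Route A, total 140 km.

Route A: 27 + 5 + 28 + 34 + 25 + 21 = 140
Route B: 31 + 22 + 25 + 8 + 33 + 39 = 158
Route C: 27 + 8 + 13 + 22 + 34 + 39 = 143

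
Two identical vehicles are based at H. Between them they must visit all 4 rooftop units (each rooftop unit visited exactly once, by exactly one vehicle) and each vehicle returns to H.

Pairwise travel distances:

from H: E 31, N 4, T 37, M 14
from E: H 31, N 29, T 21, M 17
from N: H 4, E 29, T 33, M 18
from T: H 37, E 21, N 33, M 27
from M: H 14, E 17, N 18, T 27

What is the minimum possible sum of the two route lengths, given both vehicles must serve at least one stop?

Minimum combined distance: 97.

Try each way of splitting the stops between the two vehicles (each non-empty) and, for each split, find the best tour for each vehicle:
  {E} + {N, T, M}: 62 + 78 = 140
  {N} + {E, T, M}: 8 + 89 = 97
  {E, N} + {T, M}: 64 + 78 = 142
  {T} + {E, N, M}: 74 + 64 = 138
  {E, T} + {N, M}: 89 + 36 = 125
  {N, T} + {E, M}: 74 + 62 = 136
  … (7 splits in total)
Best: vehicle 1 H → N → H = 8; vehicle 2 H → T → E → M → H = 89; combined 97.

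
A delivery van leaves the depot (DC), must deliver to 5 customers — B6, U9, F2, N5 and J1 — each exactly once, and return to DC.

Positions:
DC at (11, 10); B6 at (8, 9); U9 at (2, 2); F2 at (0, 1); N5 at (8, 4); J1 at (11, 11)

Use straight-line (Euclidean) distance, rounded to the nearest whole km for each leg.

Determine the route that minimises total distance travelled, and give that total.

With 5 stops there are 5!/2 = 60 distinct round trips (a route and its reverse cost the same).
DC→B6→U9→F2→N5→J1→DC: 3+9+2+9+8+1 = 32
DC→B6→U9→F2→J1→N5→DC: 3+9+2+15+8+7 = 44
DC→B6→U9→N5→F2→J1→DC: 3+9+6+9+15+1 = 43
DC→B6→U9→N5→J1→F2→DC: 3+9+6+8+15+14 = 55
DC→B6→U9→J1→F2→N5→DC: 3+9+13+15+9+7 = 56
DC→B6→U9→J1→N5→F2→DC: 3+9+13+8+9+14 = 56
DC→B6→F2→U9→N5→J1→DC: 3+11+2+6+8+1 = 31
DC→B6→F2→U9→J1→N5→DC: 3+11+2+13+8+7 = 44
DC→B6→F2→N5→U9→J1→DC: 3+11+9+6+13+1 = 43
DC→B6→F2→N5→J1→U9→DC: 3+11+9+8+13+12 = 56
DC→B6→F2→J1→U9→N5→DC: 3+11+15+13+6+7 = 55
DC→B6→F2→J1→N5→U9→DC: 3+11+15+8+6+12 = 55
DC→B6→N5→U9→F2→J1→DC: 3+5+6+2+15+1 = 32
DC→B6→N5→U9→J1→F2→DC: 3+5+6+13+15+14 = 56
… (46 more)
The minimum is 31.
One optimal route: DC → B6 → F2 → U9 → N5 → J1 → DC (or its reverse).

Shortest round trip = 31 km.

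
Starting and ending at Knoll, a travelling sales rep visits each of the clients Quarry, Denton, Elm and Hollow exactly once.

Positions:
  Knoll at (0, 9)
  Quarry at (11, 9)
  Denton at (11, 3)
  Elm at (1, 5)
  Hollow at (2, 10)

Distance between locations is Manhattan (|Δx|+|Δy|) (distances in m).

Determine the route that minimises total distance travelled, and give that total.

There are 12 distinct closed tours to check (reversals are equivalent).
Knoll → Quarry → Denton → Elm → Hollow → Knoll: 11+6+12+6+3 = 38
Knoll → Quarry → Denton → Hollow → Elm → Knoll: 11+6+16+6+5 = 44
Knoll → Quarry → Elm → Denton → Hollow → Knoll: 11+14+12+16+3 = 56
Knoll → Quarry → Elm → Hollow → Denton → Knoll: 11+14+6+16+17 = 64
Knoll → Quarry → Hollow → Denton → Elm → Knoll: 11+10+16+12+5 = 54
Knoll → Quarry → Hollow → Elm → Denton → Knoll: 11+10+6+12+17 = 56
Knoll → Denton → Quarry → Elm → Hollow → Knoll: 17+6+14+6+3 = 46
Knoll → Denton → Quarry → Hollow → Elm → Knoll: 17+6+10+6+5 = 44
Knoll → Denton → Elm → Quarry → Hollow → Knoll: 17+12+14+10+3 = 56
Knoll → Denton → Hollow → Quarry → Elm → Knoll: 17+16+10+14+5 = 62
Knoll → Elm → Quarry → Denton → Hollow → Knoll: 5+14+6+16+3 = 44
Knoll → Elm → Denton → Quarry → Hollow → Knoll: 5+12+6+10+3 = 36
The minimum is 36.
One optimal route: Knoll → Elm → Denton → Quarry → Hollow → Knoll (or its reverse).

36 m — the shortest possible round trip.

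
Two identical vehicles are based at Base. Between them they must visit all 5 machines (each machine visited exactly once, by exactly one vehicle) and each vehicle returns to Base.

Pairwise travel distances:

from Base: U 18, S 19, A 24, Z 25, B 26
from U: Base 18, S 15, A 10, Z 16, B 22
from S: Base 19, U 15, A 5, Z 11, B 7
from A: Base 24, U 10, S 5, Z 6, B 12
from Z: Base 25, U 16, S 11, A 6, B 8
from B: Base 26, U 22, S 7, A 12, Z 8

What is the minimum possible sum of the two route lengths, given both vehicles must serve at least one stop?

Check every non-empty split of the stops between the two vehicles; for each half take its own optimal tour:
  {U} + {S, A, Z, B}: 36 + 64 = 100
  {S} + {U, A, Z, B}: 38 + 68 = 106
  {U, S} + {A, Z, B}: 52 + 64 = 116
  {A} + {U, S, Z, B}: 48 + 68 = 116
  {U, A} + {S, Z, B}: 52 + 59 = 111
  {S, A} + {U, Z, B}: 48 + 68 = 116
  … (15 splits in total)
Best: vehicle 1 Base → U → Base = 36; vehicle 2 Base → S → A → Z → B → Base = 64; combined 100.

100 — the smallest possible combined total.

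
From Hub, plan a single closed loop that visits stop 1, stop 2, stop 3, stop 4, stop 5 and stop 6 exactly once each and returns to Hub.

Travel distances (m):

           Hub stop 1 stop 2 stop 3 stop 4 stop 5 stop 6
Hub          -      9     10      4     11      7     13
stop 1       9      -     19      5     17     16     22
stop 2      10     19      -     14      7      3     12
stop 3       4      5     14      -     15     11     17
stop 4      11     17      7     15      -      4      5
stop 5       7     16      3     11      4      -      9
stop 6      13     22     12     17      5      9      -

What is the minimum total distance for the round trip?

Minimum total distance: 53 m.

Hub→stop 1→stop 2→stop 3→stop 4→stop 5→stop 6→Hub: 9+19+14+15+4+9+13 = 83
Hub→stop 1→stop 2→stop 3→stop 4→stop 6→stop 5→Hub: 9+19+14+15+5+9+7 = 78
Hub→stop 1→stop 2→stop 3→stop 5→stop 4→stop 6→Hub: 9+19+14+11+4+5+13 = 75
Hub→stop 1→stop 2→stop 3→stop 5→stop 6→stop 4→Hub: 9+19+14+11+9+5+11 = 78
Hub→stop 1→stop 2→stop 3→stop 6→stop 4→stop 5→Hub: 9+19+14+17+5+4+7 = 75
Hub→stop 1→stop 2→stop 3→stop 6→stop 5→stop 4→Hub: 9+19+14+17+9+4+11 = 83
Hub→stop 1→stop 2→stop 4→stop 3→stop 5→stop 6→Hub: 9+19+7+15+11+9+13 = 83
Hub→stop 1→stop 2→stop 4→stop 3→stop 6→stop 5→Hub: 9+19+7+15+17+9+7 = 83
… (352 more)
Hub→stop 1→stop 3→stop 2→stop 5→stop 4→stop 6→Hub: 9+5+14+3+4+5+13 = 53  ← best
The minimum is 53.
One optimal route: Hub → stop 1 → stop 3 → stop 2 → stop 5 → stop 4 → stop 6 → Hub (or its reverse).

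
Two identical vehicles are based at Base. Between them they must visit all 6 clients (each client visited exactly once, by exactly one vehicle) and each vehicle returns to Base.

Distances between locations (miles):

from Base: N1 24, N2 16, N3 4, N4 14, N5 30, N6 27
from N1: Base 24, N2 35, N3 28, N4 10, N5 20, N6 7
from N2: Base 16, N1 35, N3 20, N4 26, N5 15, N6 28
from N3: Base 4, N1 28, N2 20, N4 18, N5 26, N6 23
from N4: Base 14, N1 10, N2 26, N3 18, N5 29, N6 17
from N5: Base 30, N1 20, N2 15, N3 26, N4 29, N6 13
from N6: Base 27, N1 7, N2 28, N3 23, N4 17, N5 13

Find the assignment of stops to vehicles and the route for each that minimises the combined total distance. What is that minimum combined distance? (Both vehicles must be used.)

There are 2^5 − 1 = 31 ways to divide the 6 stops into two non-empty groups. For each, the best each vehicle can do is its own shortest tour through its group:
  {N1} + {N2, N3, N4, N5, N6}: 48 + 83 = 131
  {N2} + {N1, N3, N4, N5, N6}: 32 + 74 = 106
  {N1, N2} + {N3, N4, N5, N6}: 75 + 74 = 149
  {N3} + {N1, N2, N4, N5, N6}: 8 + 75 = 83
  {N1, N3} + {N2, N4, N5, N6}: 56 + 75 = 131
  {N2, N3} + {N1, N4, N5, N6}: 40 + 74 = 114
  … (31 splits in total)
Best: vehicle 1 Base → N3 → Base = 8; vehicle 2 Base → N2 → N5 → N6 → N1 → N4 → Base = 75; combined 83.

Minimum combined distance: 83 miles.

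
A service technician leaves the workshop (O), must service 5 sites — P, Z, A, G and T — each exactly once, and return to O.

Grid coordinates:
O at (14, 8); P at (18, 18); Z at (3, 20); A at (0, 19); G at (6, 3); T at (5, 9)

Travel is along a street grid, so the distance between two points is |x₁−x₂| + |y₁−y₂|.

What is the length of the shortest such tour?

Minimum total distance: 70.

There are 60 distinct closed tours to check (reversals are equivalent).
O-P-Z-A-G-T-O: 14+17+4+22+7+10 = 74
O-P-Z-A-T-G-O: 14+17+4+15+7+13 = 70
O-P-Z-G-A-T-O: 14+17+20+22+15+10 = 98
O-P-Z-G-T-A-O: 14+17+20+7+15+25 = 98
O-P-Z-T-A-G-O: 14+17+13+15+22+13 = 94
O-P-Z-T-G-A-O: 14+17+13+7+22+25 = 98
O-P-A-Z-G-T-O: 14+19+4+20+7+10 = 74
O-P-A-Z-T-G-O: 14+19+4+13+7+13 = 70
O-P-A-G-Z-T-O: 14+19+22+20+13+10 = 98
O-P-A-G-T-Z-O: 14+19+22+7+13+23 = 98
O-P-A-T-Z-G-O: 14+19+15+13+20+13 = 94
O-P-A-T-G-Z-O: 14+19+15+7+20+23 = 98
O-P-G-Z-A-T-O: 14+27+20+4+15+10 = 90
O-P-G-Z-T-A-O: 14+27+20+13+15+25 = 114
… (46 more)
The minimum is 70.
One optimal route: O → P → Z → A → T → G → O (or its reverse).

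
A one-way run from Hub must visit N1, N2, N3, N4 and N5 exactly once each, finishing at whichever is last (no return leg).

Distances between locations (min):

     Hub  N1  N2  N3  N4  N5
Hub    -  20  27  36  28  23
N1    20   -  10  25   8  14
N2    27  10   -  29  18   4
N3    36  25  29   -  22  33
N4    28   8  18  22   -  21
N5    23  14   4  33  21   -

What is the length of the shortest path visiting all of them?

There are 5! = 120 possible orderings.
Hub→N1→N2→N3→N4→N5: 20+10+29+22+21 = 102
Hub→N1→N2→N3→N5→N4: 20+10+29+33+21 = 113
Hub→N1→N2→N4→N3→N5: 20+10+18+22+33 = 103
Hub→N1→N2→N4→N5→N3: 20+10+18+21+33 = 102
Hub→N1→N2→N5→N3→N4: 20+10+4+33+22 = 89
Hub→N1→N2→N5→N4→N3: 20+10+4+21+22 = 77
Hub→N1→N3→N2→N4→N5: 20+25+29+18+21 = 113
Hub→N1→N3→N2→N5→N4: 20+25+29+4+21 = 99
Hub→N1→N3→N4→N2→N5: 20+25+22+18+4 = 89
Hub→N1→N3→N4→N5→N2: 20+25+22+21+4 = 92
Hub→N1→N3→N5→N2→N4: 20+25+33+4+18 = 100
Hub→N1→N3→N5→N4→N2: 20+25+33+21+18 = 117
Hub→N1→N4→N2→N3→N5: 20+8+18+29+33 = 108
Hub→N1→N4→N2→N5→N3: 20+8+18+4+33 = 83
… (106 more)
Hub→N5→N2→N1→N4→N3: 23+4+10+8+22 = 67  ← best
The minimum is 67.
One shortest path: Hub → N5 → N2 → N1 → N4 → N3.

Minimum one-way distance = 67 min.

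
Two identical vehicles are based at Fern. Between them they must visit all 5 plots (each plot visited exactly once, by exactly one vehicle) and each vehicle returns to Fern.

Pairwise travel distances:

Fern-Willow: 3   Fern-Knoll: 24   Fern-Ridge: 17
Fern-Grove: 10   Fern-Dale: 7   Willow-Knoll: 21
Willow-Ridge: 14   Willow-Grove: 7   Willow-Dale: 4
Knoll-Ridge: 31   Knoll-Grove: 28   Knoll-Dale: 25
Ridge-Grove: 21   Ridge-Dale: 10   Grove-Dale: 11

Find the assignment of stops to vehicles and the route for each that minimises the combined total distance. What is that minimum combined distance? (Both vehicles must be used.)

Minimum combined distance: 92.

Check every non-empty split of the stops between the two vehicles; for each half take its own optimal tour:
  {Willow} + {Knoll, Ridge, Grove, Dale}: 6 + 86 = 92
  {Knoll} + {Willow, Ridge, Grove, Dale}: 48 + 48 = 96
  {Willow, Knoll} + {Ridge, Grove, Dale}: 48 + 48 = 96
  {Ridge} + {Willow, Knoll, Grove, Dale}: 34 + 70 = 104
  {Willow, Ridge} + {Knoll, Grove, Dale}: 34 + 70 = 104
  {Knoll, Ridge} + {Willow, Grove, Dale}: 72 + 28 = 100
  … (15 splits in total)
Best: vehicle 1 Fern → Willow → Fern = 6; vehicle 2 Fern → Knoll → Ridge → Dale → Grove → Fern = 86; combined 92.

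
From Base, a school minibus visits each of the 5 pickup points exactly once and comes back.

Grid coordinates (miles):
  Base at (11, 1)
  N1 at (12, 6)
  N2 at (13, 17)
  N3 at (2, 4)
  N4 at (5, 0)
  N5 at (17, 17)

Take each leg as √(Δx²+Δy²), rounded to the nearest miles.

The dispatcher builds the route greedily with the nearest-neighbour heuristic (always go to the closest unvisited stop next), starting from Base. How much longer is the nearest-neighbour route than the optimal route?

Excess over optimum: 8 miles.

From Base: N1=5, N4=6, N3=9, N2=16, N5=17 → choose N1 (5).
From N1: N4=9, N3=10, N2=11, N5=12 → choose N4 (9).
From N4: N3=5, N2=19, N5=21 → choose N3 (5).
From N3: N2=17, N5=20 → choose N2 (17).
From N2: N5=4 → choose N5 (4).
NN route Base → N1 → N4 → N3 → N2 → N5 → Base costs 57.
Optimal: Base → N1 → N5 → N2 → N3 → N4 → Base costs 49 (by enumerating all 60 distinct tours).
Excess = 57 − 49 = 8.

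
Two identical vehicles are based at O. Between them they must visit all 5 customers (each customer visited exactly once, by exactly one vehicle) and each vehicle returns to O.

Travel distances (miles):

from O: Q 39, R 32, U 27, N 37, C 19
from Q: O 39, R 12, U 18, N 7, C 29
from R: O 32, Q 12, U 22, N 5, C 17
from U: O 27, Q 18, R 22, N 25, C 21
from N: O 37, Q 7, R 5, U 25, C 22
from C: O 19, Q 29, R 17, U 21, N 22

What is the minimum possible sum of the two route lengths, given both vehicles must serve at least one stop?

There are 2^4 − 1 = 15 ways to divide the 5 stops into two non-empty groups. For each, the best each vehicle can do is its own shortest tour through its group:
  {Q} + {R, U, N, C}: 78 + 93 = 171
  {R} + {Q, U, N, C}: 64 + 93 = 157
  {Q, R} + {U, N, C}: 83 + 93 = 176
  {U} + {Q, R, N, C}: 54 + 87 = 141
  {Q, U} + {R, N, C}: 84 + 78 = 162
  {R, U} + {Q, N, C}: 81 + 87 = 168
  … (15 splits in total)
  {Q, R, U, N} + {C}: 89 + 38 = 127  ← best
Best: vehicle 1 O → R → N → Q → U → O = 89; vehicle 2 O → C → O = 38; combined 127.

127 miles — the smallest possible combined total.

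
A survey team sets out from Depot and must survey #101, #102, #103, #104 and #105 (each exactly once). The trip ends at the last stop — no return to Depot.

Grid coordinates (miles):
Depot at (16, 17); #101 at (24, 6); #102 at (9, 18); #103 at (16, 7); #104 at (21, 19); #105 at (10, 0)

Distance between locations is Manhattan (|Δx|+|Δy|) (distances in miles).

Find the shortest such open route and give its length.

There are 5! = 120 possible orderings.
Depot - #101 - #102 - #103 - #104 - #105: 19+27+18+17+30 = 111
Depot - #101 - #102 - #103 - #105 - #104: 19+27+18+13+30 = 107
Depot - #101 - #102 - #104 - #103 - #105: 19+27+13+17+13 = 89
Depot - #101 - #102 - #104 - #105 - #103: 19+27+13+30+13 = 102
Depot - #101 - #102 - #105 - #103 - #104: 19+27+19+13+17 = 95
Depot - #101 - #102 - #105 - #104 - #103: 19+27+19+30+17 = 112
Depot - #101 - #103 - #102 - #104 - #105: 19+9+18+13+30 = 89
Depot - #101 - #103 - #102 - #105 - #104: 19+9+18+19+30 = 95
Depot - #101 - #103 - #104 - #102 - #105: 19+9+17+13+19 = 77
Depot - #101 - #103 - #104 - #105 - #102: 19+9+17+30+19 = 94
Depot - #101 - #103 - #105 - #102 - #104: 19+9+13+19+13 = 73
Depot - #101 - #103 - #105 - #104 - #102: 19+9+13+30+13 = 84
Depot - #101 - #104 - #102 - #103 - #105: 19+16+13+18+13 = 79
Depot - #101 - #104 - #102 - #105 - #103: 19+16+13+19+13 = 80
… (106 more)
Depot - #102 - #104 - #101 - #103 - #105: 8+13+16+9+13 = 59  ← best
The minimum is 59.
One shortest path: Depot → #102 → #104 → #101 → #103 → #105.

59 miles — the minimum one-way total.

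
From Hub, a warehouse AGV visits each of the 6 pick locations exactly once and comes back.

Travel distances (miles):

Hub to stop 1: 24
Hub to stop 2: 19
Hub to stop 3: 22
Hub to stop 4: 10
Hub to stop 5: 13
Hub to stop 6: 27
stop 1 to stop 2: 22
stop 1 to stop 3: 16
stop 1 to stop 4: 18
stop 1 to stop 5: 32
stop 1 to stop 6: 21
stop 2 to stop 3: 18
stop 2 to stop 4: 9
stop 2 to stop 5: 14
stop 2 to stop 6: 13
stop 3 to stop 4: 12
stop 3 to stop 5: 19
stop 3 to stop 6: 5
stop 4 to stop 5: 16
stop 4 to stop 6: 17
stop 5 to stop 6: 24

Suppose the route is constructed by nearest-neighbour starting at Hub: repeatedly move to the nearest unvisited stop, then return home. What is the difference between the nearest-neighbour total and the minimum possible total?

9 miles longer than the optimal tour.

From Hub: stop 4=10, stop 5=13, stop 2=19, stop 3=22, stop 1=24, stop 6=27 → choose stop 4 (10).
From stop 4: stop 2=9, stop 3=12, stop 5=16, stop 6=17, stop 1=18 → choose stop 2 (9).
From stop 2: stop 6=13, stop 5=14, stop 3=18, stop 1=22 → choose stop 6 (13).
From stop 6: stop 3=5, stop 1=21, stop 5=24 → choose stop 3 (5).
From stop 3: stop 1=16, stop 5=19 → choose stop 1 (16).
From stop 1: stop 5=32 → choose stop 5 (32).
NN route Hub → stop 4 → stop 2 → stop 6 → stop 3 → stop 1 → stop 5 → Hub costs 98.
Optimal: Hub → stop 4 → stop 1 → stop 3 → stop 6 → stop 2 → stop 5 → Hub costs 89 (by enumerating all 360 distinct tours).
Excess = 98 − 89 = 9.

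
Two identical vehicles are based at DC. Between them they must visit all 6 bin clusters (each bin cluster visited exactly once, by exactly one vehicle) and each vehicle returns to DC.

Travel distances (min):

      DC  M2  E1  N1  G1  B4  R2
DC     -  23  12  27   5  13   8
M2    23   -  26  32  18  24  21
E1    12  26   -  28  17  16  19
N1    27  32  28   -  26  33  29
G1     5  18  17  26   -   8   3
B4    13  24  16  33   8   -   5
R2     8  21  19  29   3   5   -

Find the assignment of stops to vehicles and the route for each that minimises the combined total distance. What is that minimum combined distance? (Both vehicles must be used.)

Try each way of splitting the stops between the two vehicles (each non-empty) and, for each split, find the best tour for each vehicle:
  {M2} + {E1, N1, G1, B4, R2}: 46 + 84 = 130
  {E1} + {M2, N1, G1, B4, R2}: 24 + 96 = 120
  {M2, E1} + {N1, G1, B4, R2}: 61 + 73 = 134
  {N1} + {M2, E1, G1, B4, R2}: 54 + 75 = 129
  {M2, N1} + {E1, G1, B4, R2}: 82 + 41 = 123
  {E1, N1} + {M2, G1, B4, R2}: 67 + 60 = 127
  … (31 splits in total)
  {G1} + {M2, E1, N1, B4, R2}: 10 + 109 = 119  ← best
Best: vehicle 1 DC → G1 → DC = 10; vehicle 2 DC → E1 → N1 → M2 → B4 → R2 → DC = 109; combined 119.

Minimum combined distance: 119 min.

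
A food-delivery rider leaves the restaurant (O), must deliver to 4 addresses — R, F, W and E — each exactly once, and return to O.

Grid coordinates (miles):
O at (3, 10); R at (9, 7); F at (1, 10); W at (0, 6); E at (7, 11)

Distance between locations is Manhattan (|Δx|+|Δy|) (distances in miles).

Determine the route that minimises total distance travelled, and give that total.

Shortest round trip = 28 miles.

O-R-F-W-E-O: 9+11+5+12+5 = 42
O-R-F-E-W-O: 9+11+7+12+7 = 46
O-R-W-F-E-O: 9+10+5+7+5 = 36
O-R-W-E-F-O: 9+10+12+7+2 = 40
O-R-E-F-W-O: 9+6+7+5+7 = 34
O-R-E-W-F-O: 9+6+12+5+2 = 34
O-F-R-W-E-O: 2+11+10+12+5 = 40
O-F-R-E-W-O: 2+11+6+12+7 = 38
O-F-W-R-E-O: 2+5+10+6+5 = 28
O-F-E-R-W-O: 2+7+6+10+7 = 32
O-W-R-F-E-O: 7+10+11+7+5 = 40
O-W-F-R-E-O: 7+5+11+6+5 = 34
The minimum is 28.
One optimal route: O → F → W → R → E → O (or its reverse).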